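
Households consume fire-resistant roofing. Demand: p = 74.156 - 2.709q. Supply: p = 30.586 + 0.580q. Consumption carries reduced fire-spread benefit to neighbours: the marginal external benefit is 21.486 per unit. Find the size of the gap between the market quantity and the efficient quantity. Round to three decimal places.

6.533 units

Market equilibrium (private): 30.586 + 0.580q = 74.156 - 2.709q → q_m = 13.2472.
Social marginal benefit = demand + MEB = 95.642 - 2.709q.
Set SMB = MC: 95.642 - 2.709q = 30.586 + 0.580q → q* = 19.7799.
Gap = |13.2472 − 19.7799| = 6.5327.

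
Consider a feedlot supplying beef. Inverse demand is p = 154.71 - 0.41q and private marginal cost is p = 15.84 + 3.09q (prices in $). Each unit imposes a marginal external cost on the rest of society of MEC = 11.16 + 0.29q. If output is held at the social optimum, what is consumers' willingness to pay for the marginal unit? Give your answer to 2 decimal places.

P = $140.89

Social marginal cost = private MC + MEC = 27.00 + 3.38q.
Set SMC = demand: 27.00 + 3.38q = 154.71 - 0.41q → q* = 33.6966.
Consumer price on the demand curve at q*: 154.71 − 0.41×33.6966 = 140.8944.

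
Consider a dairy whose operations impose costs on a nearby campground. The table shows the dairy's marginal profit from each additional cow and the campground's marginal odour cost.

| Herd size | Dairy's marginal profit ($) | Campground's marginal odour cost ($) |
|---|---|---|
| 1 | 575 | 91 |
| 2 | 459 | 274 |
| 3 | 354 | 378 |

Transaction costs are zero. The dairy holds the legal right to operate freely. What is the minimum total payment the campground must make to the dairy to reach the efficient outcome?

$354

Left alone the dairy would choose level 3 (marginal profit stays positive).
Efficient level: k* = 2 (marginal profit ≥ marginal odour cost through 2).
The campground must at least cover the dairy's forgone profit from cutting 3→2: 354 = 354.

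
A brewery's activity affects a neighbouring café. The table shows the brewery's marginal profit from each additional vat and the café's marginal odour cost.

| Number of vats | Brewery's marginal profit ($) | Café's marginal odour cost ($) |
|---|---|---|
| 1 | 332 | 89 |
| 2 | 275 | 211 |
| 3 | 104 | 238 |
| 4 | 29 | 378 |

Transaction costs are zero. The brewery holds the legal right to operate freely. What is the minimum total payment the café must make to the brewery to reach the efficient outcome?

$133

Left alone the brewery would choose level 4 (marginal profit stays positive).
Efficient level: k* = 2 (marginal profit ≥ marginal odour cost through 2).
The café must at least cover the brewery's forgone profit from cutting 4→2: 104 + 29 = 133.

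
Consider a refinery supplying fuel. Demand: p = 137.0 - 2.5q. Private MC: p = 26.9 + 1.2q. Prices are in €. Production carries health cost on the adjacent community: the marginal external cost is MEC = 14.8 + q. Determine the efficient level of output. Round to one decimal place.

Social marginal cost = private MC + MEC = 41.7 + 2.2q.
Set SMC = demand: 41.7 + 2.2q = 137.0 - 2.5q → q* = 20.2766.

q* = 20.3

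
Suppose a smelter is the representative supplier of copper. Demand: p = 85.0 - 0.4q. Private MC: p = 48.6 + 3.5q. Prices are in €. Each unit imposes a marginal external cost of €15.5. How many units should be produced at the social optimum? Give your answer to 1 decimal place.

Social marginal cost = private MC + MEC = 64.1 + 3.5q.
Set SMC = demand: 64.1 + 3.5q = 85.0 - 0.4q → q* = 5.3590.

q* = 5.4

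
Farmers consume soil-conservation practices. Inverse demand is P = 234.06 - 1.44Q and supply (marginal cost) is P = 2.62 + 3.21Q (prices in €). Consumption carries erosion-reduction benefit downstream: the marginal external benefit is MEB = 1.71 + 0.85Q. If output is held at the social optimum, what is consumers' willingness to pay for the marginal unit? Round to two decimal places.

Social marginal benefit = demand + MEB = 235.77 - 0.59Q.
Set SMB = MC: 235.77 - 0.59Q = 2.62 + 3.21Q → Q* = 61.3553.
Consumer price on the demand curve at Q*: 234.06 − 1.44×61.3553 = 145.7084.

P = €145.71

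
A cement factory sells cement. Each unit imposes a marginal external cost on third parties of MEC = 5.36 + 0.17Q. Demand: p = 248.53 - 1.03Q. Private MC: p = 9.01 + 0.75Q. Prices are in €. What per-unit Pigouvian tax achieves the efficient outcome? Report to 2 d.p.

Social marginal cost = private MC + MEC = 14.37 + 0.92Q.
Set SMC = demand: 14.37 + 0.92Q = 248.53 - 1.03Q → Q* = 120.0821.
The Pigouvian tax equals MEC at Q*: 5.36 + 0.17×120.0821 = 25.7740.

tax = €25.77 per unit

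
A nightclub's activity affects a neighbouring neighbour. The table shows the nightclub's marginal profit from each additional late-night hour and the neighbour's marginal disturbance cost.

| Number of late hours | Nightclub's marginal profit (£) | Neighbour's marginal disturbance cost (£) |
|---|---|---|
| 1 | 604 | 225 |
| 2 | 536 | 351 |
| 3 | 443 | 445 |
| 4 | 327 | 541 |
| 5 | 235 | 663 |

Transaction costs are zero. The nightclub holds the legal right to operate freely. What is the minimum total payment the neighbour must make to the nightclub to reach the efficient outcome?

£1005

Left alone the nightclub would choose level 5 (marginal profit stays positive).
Efficient level: k* = 2 (marginal profit ≥ marginal disturbance cost through 2).
The neighbour must at least cover the nightclub's forgone profit from cutting 5→2: 443 + 327 + 235 = 1005.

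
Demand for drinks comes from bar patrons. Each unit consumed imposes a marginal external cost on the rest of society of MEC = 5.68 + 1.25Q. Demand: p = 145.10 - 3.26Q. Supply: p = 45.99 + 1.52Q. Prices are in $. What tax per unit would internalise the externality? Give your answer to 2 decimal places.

tax = $25.05 per unit

Social marginal benefit = demand − MEC = 139.42 - 4.51Q.
Set SMB = MC: 139.42 - 4.51Q = 45.99 + 1.52Q → Q* = 15.4942.
The Pigouvian tax equals MEC at Q*: 5.68 + 1.25×15.4942 = 25.0478.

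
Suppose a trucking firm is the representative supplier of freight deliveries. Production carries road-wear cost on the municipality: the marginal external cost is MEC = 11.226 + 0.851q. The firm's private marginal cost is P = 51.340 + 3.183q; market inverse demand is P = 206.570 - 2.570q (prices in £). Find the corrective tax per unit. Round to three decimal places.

Social marginal cost = private MC + MEC = 62.566 + 4.034q.
Set SMC = demand: 62.566 + 4.034q = 206.570 - 2.570q → q* = 21.8056.
The Pigouvian tax equals MEC at q*: 11.226 + 0.851×21.8056 = 29.7826.

tax = £29.783 per unit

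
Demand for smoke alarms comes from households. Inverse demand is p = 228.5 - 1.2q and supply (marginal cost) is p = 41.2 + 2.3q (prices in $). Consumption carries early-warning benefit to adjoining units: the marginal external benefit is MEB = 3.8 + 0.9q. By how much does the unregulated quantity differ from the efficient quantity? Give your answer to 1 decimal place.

20.0 units

Market equilibrium (private): 41.2 + 2.3q = 228.5 - 1.2q → q_m = 53.5143.
Social marginal benefit = demand + MEB = 232.3 - 0.3q.
Set SMB = MC: 232.3 - 0.3q = 41.2 + 2.3q → q* = 73.5000.
Gap = |53.5143 − 73.5000| = 19.9857.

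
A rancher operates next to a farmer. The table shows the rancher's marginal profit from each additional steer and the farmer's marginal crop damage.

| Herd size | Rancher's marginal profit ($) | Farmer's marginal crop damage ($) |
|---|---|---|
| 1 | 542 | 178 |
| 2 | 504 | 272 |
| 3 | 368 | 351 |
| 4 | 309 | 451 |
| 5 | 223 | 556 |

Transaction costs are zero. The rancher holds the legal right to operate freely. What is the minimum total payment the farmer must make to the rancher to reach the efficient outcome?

Left alone the rancher would choose level 5 (marginal profit stays positive).
Efficient level: k* = 3 (marginal profit ≥ marginal crop damage through 3).
The farmer must at least cover the rancher's forgone profit from cutting 5→3: 309 + 223 = 532.

$532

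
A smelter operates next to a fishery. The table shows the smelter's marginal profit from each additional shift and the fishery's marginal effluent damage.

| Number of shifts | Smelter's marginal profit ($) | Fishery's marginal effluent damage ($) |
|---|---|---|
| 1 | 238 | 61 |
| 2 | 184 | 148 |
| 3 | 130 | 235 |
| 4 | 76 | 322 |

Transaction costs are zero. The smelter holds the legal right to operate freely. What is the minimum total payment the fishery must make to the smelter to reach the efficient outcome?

$206

Left alone the smelter would choose level 4 (marginal profit stays positive).
Efficient level: k* = 2 (marginal profit ≥ marginal effluent damage through 2).
The fishery must at least cover the smelter's forgone profit from cutting 4→2: 130 + 76 = 206.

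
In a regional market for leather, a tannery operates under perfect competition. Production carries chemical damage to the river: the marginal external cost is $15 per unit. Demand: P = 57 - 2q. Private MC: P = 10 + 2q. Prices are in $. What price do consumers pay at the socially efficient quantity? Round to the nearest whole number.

P = $41

Social marginal cost = private MC + MEC = 25 + 2q.
Set SMC = demand: 25 + 2q = 57 - 2q → q* = 8.0000.
Consumer price on the demand curve at q*: 57 − 2×8.0000 = 41.0000.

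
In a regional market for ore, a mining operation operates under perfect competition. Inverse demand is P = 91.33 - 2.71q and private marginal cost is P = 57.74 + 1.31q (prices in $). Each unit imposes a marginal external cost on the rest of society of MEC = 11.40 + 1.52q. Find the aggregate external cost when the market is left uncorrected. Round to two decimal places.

Market equilibrium (private): 57.74 + 1.31q = 91.33 - 2.71q → q_m = 8.3557.
Total external cost = ∫₀^{q_m} (11.40 + 1.52q) dq = 11.40×8.3557 + ½×1.52×8.3557² = 148.3164.

$148.32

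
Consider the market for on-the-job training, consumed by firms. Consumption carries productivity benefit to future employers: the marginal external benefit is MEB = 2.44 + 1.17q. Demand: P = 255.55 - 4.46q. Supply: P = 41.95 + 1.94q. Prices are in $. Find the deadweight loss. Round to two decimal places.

DWL = $164.56

Market equilibrium (private): 41.95 + 1.94q = 255.55 - 4.46q → q_m = 33.3750.
Social marginal benefit = demand + MEB = 257.99 - 3.29q.
Set SMB = MC: 257.99 - 3.29q = 41.95 + 1.94q → q* = 41.3078.
The loss is the area between SMB and MC from q* to q_m; with linear curves that's a triangle of height MEB(q_m).
DWL = ½ × 7.9328 × 41.4888 = 164.5612.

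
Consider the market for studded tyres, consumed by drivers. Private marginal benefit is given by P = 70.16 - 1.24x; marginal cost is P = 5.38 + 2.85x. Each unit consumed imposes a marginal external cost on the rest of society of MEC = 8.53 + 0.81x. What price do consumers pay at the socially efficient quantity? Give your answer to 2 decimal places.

Social marginal benefit = demand − MEC = 61.63 - 2.05x.
Set SMB = MC: 61.63 - 2.05x = 5.38 + 2.85x → x* = 11.4796.
Consumer price on the demand curve at x*: 70.16 − 1.24×11.4796 = 55.9253.

P = 55.93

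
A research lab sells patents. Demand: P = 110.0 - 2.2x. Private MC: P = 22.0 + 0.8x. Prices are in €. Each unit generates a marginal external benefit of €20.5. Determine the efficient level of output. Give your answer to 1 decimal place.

Social marginal cost = private MC − MEB = 1.5 + 0.8x.
Set SMC = demand: 1.5 + 0.8x = 110.0 - 2.2x → x* = 36.1667.

x* = 36.2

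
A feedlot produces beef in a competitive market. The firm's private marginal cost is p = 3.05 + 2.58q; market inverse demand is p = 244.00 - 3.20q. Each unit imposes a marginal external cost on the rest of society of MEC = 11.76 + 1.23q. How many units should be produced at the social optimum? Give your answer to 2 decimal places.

q* = 32.69

Social marginal cost = private MC + MEC = 14.81 + 3.81q.
Set SMC = demand: 14.81 + 3.81q = 244.00 - 3.20q → q* = 32.6947.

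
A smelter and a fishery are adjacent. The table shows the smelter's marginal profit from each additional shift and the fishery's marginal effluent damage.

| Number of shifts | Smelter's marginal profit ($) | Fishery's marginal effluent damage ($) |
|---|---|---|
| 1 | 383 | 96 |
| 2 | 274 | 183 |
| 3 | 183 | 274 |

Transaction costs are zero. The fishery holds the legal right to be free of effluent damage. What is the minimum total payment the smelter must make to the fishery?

Efficient level: marginal profit ≥ marginal effluent damage through level 2, so k* = 2.
With the fishery holding the right, the smelter must at least compensate total damage at k*: 96 + 183 = 279.

$279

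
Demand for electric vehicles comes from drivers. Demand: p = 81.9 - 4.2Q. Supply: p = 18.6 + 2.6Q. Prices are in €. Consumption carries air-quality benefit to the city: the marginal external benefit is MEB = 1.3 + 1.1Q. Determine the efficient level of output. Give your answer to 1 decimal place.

Q* = 11.3

Social marginal benefit = demand + MEB = 83.2 - 3.1Q.
Set SMB = MC: 83.2 - 3.1Q = 18.6 + 2.6Q → Q* = 11.3333.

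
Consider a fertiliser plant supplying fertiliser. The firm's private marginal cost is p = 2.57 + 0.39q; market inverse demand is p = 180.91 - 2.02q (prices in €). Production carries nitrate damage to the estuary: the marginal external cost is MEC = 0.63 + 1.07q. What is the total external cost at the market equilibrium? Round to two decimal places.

Market equilibrium (private): 2.57 + 0.39q = 180.91 - 2.02q → q_m = 74.0000.
Total external cost = ∫₀^{q_m} (0.63 + 1.07q) dq = 0.63×74.0000 + ½×1.07×74.0000² = 2976.2800.

€2976.28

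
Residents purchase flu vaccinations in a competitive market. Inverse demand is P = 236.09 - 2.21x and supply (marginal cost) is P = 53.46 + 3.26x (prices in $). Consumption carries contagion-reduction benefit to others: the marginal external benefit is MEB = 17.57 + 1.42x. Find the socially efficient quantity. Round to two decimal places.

x* = 49.43

Social marginal benefit = demand + MEB = 253.66 - 0.79x.
Set SMB = MC: 253.66 - 0.79x = 53.46 + 3.26x → x* = 49.4321.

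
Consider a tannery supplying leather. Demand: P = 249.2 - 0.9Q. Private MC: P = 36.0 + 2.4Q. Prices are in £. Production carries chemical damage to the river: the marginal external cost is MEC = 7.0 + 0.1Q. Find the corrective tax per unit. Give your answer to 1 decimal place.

tax = £13.1 per unit

Social marginal cost = private MC + MEC = 43.0 + 2.5Q.
Set SMC = demand: 43.0 + 2.5Q = 249.2 - 0.9Q → Q* = 60.6471.
The Pigouvian tax equals MEC at Q*: 7.0 + 0.1×60.6471 = 13.0647.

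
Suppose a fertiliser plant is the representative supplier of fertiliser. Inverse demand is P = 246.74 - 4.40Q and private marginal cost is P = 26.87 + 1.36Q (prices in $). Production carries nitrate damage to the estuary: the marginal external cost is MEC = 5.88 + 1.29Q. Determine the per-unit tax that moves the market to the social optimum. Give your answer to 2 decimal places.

Social marginal cost = private MC + MEC = 32.75 + 2.65Q.
Set SMC = demand: 32.75 + 2.65Q = 246.74 - 4.40Q → Q* = 30.3532.
The Pigouvian tax equals MEC at Q*: 5.88 + 1.29×30.3532 = 45.0356.

tax = $45.04 per unit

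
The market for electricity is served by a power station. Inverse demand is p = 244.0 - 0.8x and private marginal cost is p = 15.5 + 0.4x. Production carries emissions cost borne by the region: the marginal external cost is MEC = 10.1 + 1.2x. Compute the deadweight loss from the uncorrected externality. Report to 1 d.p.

DWL = 11860.4

Market equilibrium (private): 15.5 + 0.4x = 244.0 - 0.8x → x_m = 190.4167.
Social marginal cost = private MC + MEC = 25.6 + 1.6x.
Set SMC = demand: 25.6 + 1.6x = 244.0 - 0.8x → x* = 91.0000.
Height of the DWL triangle at x_m is SMC(x_m) − demand(x_m) = MEC(x_m) = 238.6000.
DWL = ½ × 99.4167 × 238.6000 = 11860.4123.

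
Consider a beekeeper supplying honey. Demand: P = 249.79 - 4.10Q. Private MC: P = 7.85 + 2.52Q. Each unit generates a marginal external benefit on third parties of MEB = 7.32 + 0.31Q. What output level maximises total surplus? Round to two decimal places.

Social marginal cost = private MC − MEB = 0.53 + 2.21Q.
Set SMC = demand: 0.53 + 2.21Q = 249.79 - 4.10Q → Q* = 39.5024.

Q* = 39.50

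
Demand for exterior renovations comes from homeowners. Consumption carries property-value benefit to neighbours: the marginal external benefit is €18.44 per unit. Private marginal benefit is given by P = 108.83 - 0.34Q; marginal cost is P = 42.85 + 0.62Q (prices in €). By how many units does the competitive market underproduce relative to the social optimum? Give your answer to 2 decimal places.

19.21 units

Market equilibrium (private): 42.85 + 0.62Q = 108.83 - 0.34Q → Q_m = 68.7292.
Social marginal benefit = demand + MEB = 127.27 - 0.34Q.
Set SMB = MC: 127.27 - 0.34Q = 42.85 + 0.62Q → Q* = 87.9375.
Gap = |68.7292 − 87.9375| = 19.2083.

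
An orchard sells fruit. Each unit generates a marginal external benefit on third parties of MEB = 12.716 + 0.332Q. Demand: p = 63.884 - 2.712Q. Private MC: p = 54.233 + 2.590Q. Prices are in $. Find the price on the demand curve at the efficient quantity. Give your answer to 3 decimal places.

Social marginal cost = private MC − MEB = 41.517 + 2.258Q.
Set SMC = demand: 41.517 + 2.258Q = 63.884 - 2.712Q → Q* = 4.5004.
Consumer price on the demand curve at Q*: 63.884 − 2.712×4.5004 = 51.6789.

P = $51.679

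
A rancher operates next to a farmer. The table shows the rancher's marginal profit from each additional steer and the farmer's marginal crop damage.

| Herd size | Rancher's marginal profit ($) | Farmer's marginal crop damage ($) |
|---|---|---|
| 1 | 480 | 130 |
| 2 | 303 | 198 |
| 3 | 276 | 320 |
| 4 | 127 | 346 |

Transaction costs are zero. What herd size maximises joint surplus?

2

Bargaining reaches the level where marginal profit last exceeds marginal crop damage.
That holds through level 2 (303 ≥ 198) but not at 3 (276 < 320).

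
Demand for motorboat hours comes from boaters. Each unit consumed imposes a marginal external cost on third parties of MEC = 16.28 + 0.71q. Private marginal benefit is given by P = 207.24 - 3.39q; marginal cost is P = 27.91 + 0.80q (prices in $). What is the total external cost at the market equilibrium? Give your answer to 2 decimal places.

$1347.06

Market equilibrium (private): 27.91 + 0.80q = 207.24 - 3.39q → q_m = 42.7995.
Total external cost = ∫₀^{q_m} (16.28 + 0.71q) dq = 16.28×42.7995 + ½×0.71×42.7995² = 1347.0639.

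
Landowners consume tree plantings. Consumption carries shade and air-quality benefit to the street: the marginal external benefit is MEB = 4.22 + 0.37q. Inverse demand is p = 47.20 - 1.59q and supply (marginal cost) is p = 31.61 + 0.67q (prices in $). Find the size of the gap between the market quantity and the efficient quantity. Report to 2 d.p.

3.58 units

Market equilibrium (private): 31.61 + 0.67q = 47.20 - 1.59q → q_m = 6.8982.
Social marginal benefit = demand + MEB = 51.42 - 1.22q.
Set SMB = MC: 51.42 - 1.22q = 31.61 + 0.67q → q* = 10.4815.
Gap = |6.8982 − 10.4815| = 3.5833.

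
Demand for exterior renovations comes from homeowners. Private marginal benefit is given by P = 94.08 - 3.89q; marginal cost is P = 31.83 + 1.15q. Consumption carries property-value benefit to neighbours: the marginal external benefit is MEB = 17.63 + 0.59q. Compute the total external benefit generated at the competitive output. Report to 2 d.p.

Market equilibrium (private): 31.83 + 1.15q = 94.08 - 3.89q → q_m = 12.3512.
Total external benefit = ∫₀^{q_m} (17.63 + 0.59q) dq = 17.63×12.3512 + ½×0.59×12.3512² = 262.7545.

262.75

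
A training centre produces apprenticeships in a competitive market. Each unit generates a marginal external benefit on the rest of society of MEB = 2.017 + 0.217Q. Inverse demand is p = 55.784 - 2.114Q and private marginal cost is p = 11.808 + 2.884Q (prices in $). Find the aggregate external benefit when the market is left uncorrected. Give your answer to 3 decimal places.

Market equilibrium (private): 11.808 + 2.884Q = 55.784 - 2.114Q → Q_m = 8.7987.
Total external benefit = ∫₀^{Q_m} (2.017 + 0.217Q) dQ = 2.017×8.7987 + ½×0.217×8.7987² = 26.1467.

$26.147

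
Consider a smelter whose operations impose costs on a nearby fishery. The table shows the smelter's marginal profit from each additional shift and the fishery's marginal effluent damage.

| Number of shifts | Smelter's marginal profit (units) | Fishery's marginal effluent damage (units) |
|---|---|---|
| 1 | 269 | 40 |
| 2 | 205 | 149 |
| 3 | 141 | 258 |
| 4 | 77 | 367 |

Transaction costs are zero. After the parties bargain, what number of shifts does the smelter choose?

2

Bargaining reaches the level where marginal profit last exceeds marginal effluent damage.
That holds through level 2 (205 ≥ 149) but not at 3 (141 < 258).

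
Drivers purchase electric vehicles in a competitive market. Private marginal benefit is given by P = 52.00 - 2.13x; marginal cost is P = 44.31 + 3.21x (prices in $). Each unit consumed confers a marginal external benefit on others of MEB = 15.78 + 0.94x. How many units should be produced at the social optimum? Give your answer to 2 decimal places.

Social marginal benefit = demand + MEB = 67.78 - 1.19x.
Set SMB = MC: 67.78 - 1.19x = 44.31 + 3.21x → x* = 5.3341.

x* = 5.33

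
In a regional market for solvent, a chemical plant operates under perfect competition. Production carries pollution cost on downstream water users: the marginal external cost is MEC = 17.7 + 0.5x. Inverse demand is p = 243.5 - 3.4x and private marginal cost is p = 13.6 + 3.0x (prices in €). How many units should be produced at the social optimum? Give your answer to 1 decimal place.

Social marginal cost = private MC + MEC = 31.3 + 3.5x.
Set SMC = demand: 31.3 + 3.5x = 243.5 - 3.4x → x* = 30.7536.

x* = 30.8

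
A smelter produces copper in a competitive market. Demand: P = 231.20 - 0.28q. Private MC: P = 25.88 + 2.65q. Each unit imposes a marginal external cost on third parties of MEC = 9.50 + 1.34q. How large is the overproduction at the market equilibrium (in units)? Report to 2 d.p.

24.22 units

Market equilibrium (private): 25.88 + 2.65q = 231.20 - 0.28q → q_m = 70.0751.
Social marginal cost = private MC + MEC = 35.38 + 3.99q.
Set SMC = demand: 35.38 + 3.99q = 231.20 - 0.28q → q* = 45.8595.
Gap = |70.0751 − 45.8595| = 24.2156.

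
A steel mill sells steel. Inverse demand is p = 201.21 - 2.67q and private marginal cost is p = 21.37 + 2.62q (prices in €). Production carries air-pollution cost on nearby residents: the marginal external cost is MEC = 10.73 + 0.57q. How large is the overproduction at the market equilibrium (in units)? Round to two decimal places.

5.14 units

Market equilibrium (private): 21.37 + 2.62q = 201.21 - 2.67q → q_m = 33.9962.
Social marginal cost = private MC + MEC = 32.10 + 3.19q.
Set SMC = demand: 32.10 + 3.19q = 201.21 - 2.67q → q* = 28.8584.
Gap = |33.9962 − 28.8584| = 5.1378.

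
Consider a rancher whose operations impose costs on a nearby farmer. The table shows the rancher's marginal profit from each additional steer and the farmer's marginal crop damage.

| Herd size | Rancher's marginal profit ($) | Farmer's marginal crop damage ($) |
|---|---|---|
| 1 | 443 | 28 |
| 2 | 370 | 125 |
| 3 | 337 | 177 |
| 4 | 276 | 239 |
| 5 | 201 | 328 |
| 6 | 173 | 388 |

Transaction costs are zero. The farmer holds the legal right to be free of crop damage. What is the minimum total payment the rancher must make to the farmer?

Efficient level: marginal profit ≥ marginal crop damage through level 4, so k* = 4.
With the farmer holding the right, the rancher must at least compensate total damage at k*: 28 + 125 + 177 + 239 = 569.

$569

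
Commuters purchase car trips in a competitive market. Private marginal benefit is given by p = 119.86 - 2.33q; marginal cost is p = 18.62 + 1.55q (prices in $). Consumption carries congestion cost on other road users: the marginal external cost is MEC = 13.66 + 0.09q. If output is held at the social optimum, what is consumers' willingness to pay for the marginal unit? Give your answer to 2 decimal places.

Social marginal benefit = demand − MEC = 106.20 - 2.42q.
Set SMB = MC: 106.20 - 2.42q = 18.62 + 1.55q → q* = 22.0605.
Consumer price on the demand curve at q*: 119.86 − 2.33×22.0605 = 68.4590.

P = $68.46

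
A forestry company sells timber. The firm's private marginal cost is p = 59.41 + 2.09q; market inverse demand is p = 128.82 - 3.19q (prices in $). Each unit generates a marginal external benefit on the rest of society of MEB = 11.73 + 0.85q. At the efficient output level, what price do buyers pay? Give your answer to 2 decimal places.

Social marginal cost = private MC − MEB = 47.68 + 1.24q.
Set SMC = demand: 47.68 + 1.24q = 128.82 - 3.19q → q* = 18.3160.
Consumer price on the demand curve at q*: 128.82 − 3.19×18.3160 = 70.3920.

P = $70.39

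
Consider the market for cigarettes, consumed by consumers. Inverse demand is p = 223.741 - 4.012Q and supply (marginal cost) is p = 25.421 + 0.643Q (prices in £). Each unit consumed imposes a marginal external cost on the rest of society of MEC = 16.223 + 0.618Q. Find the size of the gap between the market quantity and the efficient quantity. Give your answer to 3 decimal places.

Market equilibrium (private): 25.421 + 0.643Q = 223.741 - 4.012Q → Q_m = 42.6037.
Social marginal benefit = demand − MEC = 207.518 - 4.630Q.
Set SMB = MC: 207.518 - 4.630Q = 25.421 + 0.643Q → Q* = 34.5339.
Gap = |42.6037 − 34.5339| = 8.0698.

8.070 units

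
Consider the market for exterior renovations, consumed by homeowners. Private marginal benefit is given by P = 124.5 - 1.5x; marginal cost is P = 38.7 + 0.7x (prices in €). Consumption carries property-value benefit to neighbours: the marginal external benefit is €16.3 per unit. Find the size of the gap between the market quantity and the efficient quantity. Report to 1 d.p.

Market equilibrium (private): 38.7 + 0.7x = 124.5 - 1.5x → x_m = 39.0000.
Social marginal benefit = demand + MEB = 140.8 - 1.5x.
Set SMB = MC: 140.8 - 1.5x = 38.7 + 0.7x → x* = 46.4091.
Gap = |39.0000 − 46.4091| = 7.4091.

7.4 units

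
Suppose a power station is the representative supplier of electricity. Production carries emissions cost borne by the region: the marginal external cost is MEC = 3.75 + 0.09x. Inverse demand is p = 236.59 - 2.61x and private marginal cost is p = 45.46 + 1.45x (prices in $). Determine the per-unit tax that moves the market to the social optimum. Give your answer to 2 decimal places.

tax = $7.81 per unit

Social marginal cost = private MC + MEC = 49.21 + 1.54x.
Set SMC = demand: 49.21 + 1.54x = 236.59 - 2.61x → x* = 45.1518.
The Pigouvian tax equals MEC at x*: 3.75 + 0.09×45.1518 = 7.8137.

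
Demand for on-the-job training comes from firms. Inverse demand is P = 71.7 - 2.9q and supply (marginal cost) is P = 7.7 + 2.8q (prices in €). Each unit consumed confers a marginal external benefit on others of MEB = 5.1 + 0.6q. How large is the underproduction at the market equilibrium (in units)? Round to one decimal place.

2.3 units

Market equilibrium (private): 7.7 + 2.8q = 71.7 - 2.9q → q_m = 11.2281.
Social marginal benefit = demand + MEB = 76.8 - 2.3q.
Set SMB = MC: 76.8 - 2.3q = 7.7 + 2.8q → q* = 13.5490.
Gap = |11.2281 − 13.5490| = 2.3209.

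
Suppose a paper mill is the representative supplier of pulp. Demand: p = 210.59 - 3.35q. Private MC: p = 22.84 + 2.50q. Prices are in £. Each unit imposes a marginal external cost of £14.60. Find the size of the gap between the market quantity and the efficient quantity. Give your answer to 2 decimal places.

Market equilibrium (private): 22.84 + 2.50q = 210.59 - 3.35q → q_m = 32.0940.
Social marginal cost = private MC + MEC = 37.44 + 2.50q.
Set SMC = demand: 37.44 + 2.50q = 210.59 - 3.35q → q* = 29.5983.
Gap = |32.0940 − 29.5983| = 2.4957.

2.50 units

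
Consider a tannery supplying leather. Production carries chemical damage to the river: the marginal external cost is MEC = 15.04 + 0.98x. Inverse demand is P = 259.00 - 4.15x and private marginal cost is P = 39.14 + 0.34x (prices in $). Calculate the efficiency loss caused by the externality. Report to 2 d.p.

DWL = $363.11

Market equilibrium (private): 39.14 + 0.34x = 259.00 - 4.15x → x_m = 48.9666.
Social marginal cost = private MC + MEC = 54.18 + 1.32x.
Set SMC = demand: 54.18 + 1.32x = 259.00 - 4.15x → x* = 37.4442.
Height of the DWL triangle at x_m is SMC(x_m) − demand(x_m) = MEC(x_m) = 63.0273.
DWL = ½ × 11.5224 × 63.0273 = 363.1129.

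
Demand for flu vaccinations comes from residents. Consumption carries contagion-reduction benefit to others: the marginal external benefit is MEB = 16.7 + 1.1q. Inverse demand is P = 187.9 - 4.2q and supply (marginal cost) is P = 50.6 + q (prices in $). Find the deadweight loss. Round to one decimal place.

DWL = $255.2

Market equilibrium (private): 50.6 + q = 187.9 - 4.2q → q_m = 26.4038.
Social marginal benefit = demand + MEB = 204.6 - 3.1q.
Set SMB = MC: 204.6 - 3.1q = 50.6 + q → q* = 37.5610.
Between q* and q_m the wedge SMB − MC runs linearly from 0 to MEB(q_m), so the loss is a triangle.
DWL = ½ × 11.1572 × 45.7442 = 255.1886.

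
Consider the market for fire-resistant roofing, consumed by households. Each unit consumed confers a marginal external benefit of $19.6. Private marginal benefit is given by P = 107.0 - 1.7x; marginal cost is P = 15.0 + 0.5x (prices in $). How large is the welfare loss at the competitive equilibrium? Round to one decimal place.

Market equilibrium (private): 15.0 + 0.5x = 107.0 - 1.7x → x_m = 41.8182.
Social marginal benefit = demand + MEB = 126.6 - 1.7x.
Set SMB = MC: 126.6 - 1.7x = 15.0 + 0.5x → x* = 50.7273.
Between x* and x_m the wedge SMB − MC runs linearly from 0 to MEB(x_m), so the loss is a triangle.
DWL = ½ × 8.9091 × 19.6000 = 87.3092.

DWL = $87.3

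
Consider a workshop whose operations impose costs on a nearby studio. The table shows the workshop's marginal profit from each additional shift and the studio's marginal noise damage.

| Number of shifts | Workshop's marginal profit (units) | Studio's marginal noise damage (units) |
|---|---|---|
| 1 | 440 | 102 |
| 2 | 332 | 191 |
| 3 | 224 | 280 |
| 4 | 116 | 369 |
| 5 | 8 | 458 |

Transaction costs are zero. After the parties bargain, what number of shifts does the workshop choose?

Bargaining reaches the level where marginal profit last exceeds marginal noise damage.
That holds through level 2 (332 ≥ 191) but not at 3 (224 < 280).

2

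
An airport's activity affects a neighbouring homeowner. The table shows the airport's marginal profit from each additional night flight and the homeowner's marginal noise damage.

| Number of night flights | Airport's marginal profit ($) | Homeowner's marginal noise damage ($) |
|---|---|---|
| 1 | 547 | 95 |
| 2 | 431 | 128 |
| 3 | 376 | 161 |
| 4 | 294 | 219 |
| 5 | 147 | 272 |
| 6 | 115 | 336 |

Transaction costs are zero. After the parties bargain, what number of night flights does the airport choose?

4

Bargaining reaches the level where marginal profit last exceeds marginal noise damage.
That holds through level 4 (294 ≥ 219) but not at 5 (147 < 272).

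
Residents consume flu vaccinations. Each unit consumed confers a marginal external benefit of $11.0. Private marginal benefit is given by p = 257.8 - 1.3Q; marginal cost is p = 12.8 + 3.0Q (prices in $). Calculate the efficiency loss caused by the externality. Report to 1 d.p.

DWL = $14.1

Market equilibrium (private): 12.8 + 3.0Q = 257.8 - 1.3Q → Q_m = 56.9767.
Social marginal benefit = demand + MEB = 268.8 - 1.3Q.
Set SMB = MC: 268.8 - 1.3Q = 12.8 + 3.0Q → Q* = 59.5349.
The welfare-loss triangle has base |Q_m − Q*| and height MEB(Q_m) (the vertical gap between SMB and MC is zero at Q* and MEB at Q_m).
DWL = ½ × 2.5582 × 11.0000 = 14.0701.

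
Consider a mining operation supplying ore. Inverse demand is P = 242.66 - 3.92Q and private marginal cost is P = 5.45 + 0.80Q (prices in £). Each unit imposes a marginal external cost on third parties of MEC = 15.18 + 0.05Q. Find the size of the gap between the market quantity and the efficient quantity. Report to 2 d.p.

3.71 units

Market equilibrium (private): 5.45 + 0.80Q = 242.66 - 3.92Q → Q_m = 50.2564.
Social marginal cost = private MC + MEC = 20.63 + 0.85Q.
Set SMC = demand: 20.63 + 0.85Q = 242.66 - 3.92Q → Q* = 46.5472.
Gap = |50.2564 − 46.5472| = 3.7092.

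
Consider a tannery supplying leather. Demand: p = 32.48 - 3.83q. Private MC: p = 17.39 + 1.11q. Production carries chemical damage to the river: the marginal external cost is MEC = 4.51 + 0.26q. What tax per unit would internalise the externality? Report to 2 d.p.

Social marginal cost = private MC + MEC = 21.90 + 1.37q.
Set SMC = demand: 21.90 + 1.37q = 32.48 - 3.83q → q* = 2.0346.
The Pigouvian tax equals MEC at q*: 4.51 + 0.26×2.0346 = 5.0390.

tax = 5.04 per unit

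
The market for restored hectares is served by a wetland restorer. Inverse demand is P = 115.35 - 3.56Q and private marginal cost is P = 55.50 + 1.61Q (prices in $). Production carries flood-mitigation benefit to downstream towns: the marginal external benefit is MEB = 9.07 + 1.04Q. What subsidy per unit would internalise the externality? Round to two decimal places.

subsidy = $26.43 per unit

Social marginal cost = private MC − MEB = 46.43 + 0.57Q.
Set SMC = demand: 46.43 + 0.57Q = 115.35 - 3.56Q → Q* = 16.6877.
The Pigouvian subsidy equals MEB at Q*: 9.07 + 1.04×16.6877 = 26.4252.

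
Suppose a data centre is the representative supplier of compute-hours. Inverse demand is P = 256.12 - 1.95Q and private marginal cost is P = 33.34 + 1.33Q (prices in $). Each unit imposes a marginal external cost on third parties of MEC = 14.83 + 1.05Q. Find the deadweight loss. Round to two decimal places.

Market equilibrium (private): 33.34 + 1.33Q = 256.12 - 1.95Q → Q_m = 67.9207.
Social marginal cost = private MC + MEC = 48.17 + 2.38Q.
Set SMC = demand: 48.17 + 2.38Q = 256.12 - 1.95Q → Q* = 48.0254.
Between Q* and Q_m the wedge SMC − demand runs linearly from 0 to MEC(Q_m), so the loss is a triangle.
DWL = ½ × 19.8953 × 86.1468 = 856.9582.

DWL = $856.96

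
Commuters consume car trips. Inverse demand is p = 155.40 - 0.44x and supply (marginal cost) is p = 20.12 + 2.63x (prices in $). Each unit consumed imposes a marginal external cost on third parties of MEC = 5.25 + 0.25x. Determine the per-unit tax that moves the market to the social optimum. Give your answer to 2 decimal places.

tax = $15.04 per unit

Social marginal benefit = demand − MEC = 150.15 - 0.69x.
Set SMB = MC: 150.15 - 0.69x = 20.12 + 2.63x → x* = 39.1657.
The Pigouvian tax equals MEC at x*: 5.25 + 0.25×39.1657 = 15.0414.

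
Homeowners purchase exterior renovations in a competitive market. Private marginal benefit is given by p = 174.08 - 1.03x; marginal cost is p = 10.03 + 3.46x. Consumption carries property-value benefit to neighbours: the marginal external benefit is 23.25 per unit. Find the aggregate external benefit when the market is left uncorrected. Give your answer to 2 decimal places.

849.48

Market equilibrium (private): 10.03 + 3.46x = 174.08 - 1.03x → x_m = 36.5367.
Total external benefit = MEB × x_m = 23.25 × 36.5367 = 849.4783.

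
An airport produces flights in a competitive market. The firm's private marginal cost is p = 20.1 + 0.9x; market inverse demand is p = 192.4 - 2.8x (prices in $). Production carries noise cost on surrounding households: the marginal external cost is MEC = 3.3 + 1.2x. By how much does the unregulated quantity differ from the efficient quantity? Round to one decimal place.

Market equilibrium (private): 20.1 + 0.9x = 192.4 - 2.8x → x_m = 46.5676.
Social marginal cost = private MC + MEC = 23.4 + 2.1x.
Set SMC = demand: 23.4 + 2.1x = 192.4 - 2.8x → x* = 34.4898.
Gap = |46.5676 − 34.4898| = 12.0778.

12.1 units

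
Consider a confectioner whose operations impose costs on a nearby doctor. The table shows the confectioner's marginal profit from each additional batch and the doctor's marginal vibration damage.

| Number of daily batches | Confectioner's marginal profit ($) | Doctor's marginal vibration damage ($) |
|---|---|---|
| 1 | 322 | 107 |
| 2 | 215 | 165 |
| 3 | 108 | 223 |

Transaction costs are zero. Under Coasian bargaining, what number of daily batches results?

Bargaining reaches the level where marginal profit last exceeds marginal vibration damage.
That holds through level 2 (215 ≥ 165) but not at 3 (108 < 223).

2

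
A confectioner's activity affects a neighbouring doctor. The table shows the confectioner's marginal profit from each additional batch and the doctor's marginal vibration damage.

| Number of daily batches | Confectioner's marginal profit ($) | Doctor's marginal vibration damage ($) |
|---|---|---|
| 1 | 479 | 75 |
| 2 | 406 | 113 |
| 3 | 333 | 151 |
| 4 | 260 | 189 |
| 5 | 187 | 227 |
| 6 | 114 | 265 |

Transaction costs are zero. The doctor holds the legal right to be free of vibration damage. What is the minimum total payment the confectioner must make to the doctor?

$528

Efficient level: marginal profit ≥ marginal vibration damage through level 4, so k* = 4.
With the doctor holding the right, the confectioner must at least compensate total damage at k*: 75 + 113 + 151 + 189 = 528.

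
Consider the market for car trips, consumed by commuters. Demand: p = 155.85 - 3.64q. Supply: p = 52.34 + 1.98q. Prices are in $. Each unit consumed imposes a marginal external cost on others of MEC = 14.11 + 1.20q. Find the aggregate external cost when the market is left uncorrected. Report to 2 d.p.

$463.42

Market equilibrium (private): 52.34 + 1.98q = 155.85 - 3.64q → q_m = 18.4181.
Total external cost = ∫₀^{q_m} (14.11 + 1.20q) dq = 14.11×18.4181 + ½×1.20×18.4181² = 463.4152.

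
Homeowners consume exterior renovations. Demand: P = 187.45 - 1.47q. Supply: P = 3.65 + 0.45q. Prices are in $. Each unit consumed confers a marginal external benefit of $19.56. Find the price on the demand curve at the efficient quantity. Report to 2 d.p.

P = $31.75

Social marginal benefit = demand + MEB = 207.01 - 1.47q.
Set SMB = MC: 207.01 - 1.47q = 3.65 + 0.45q → q* = 105.9167.
Consumer price on the demand curve at q*: 187.45 − 1.47×105.9167 = 31.7525.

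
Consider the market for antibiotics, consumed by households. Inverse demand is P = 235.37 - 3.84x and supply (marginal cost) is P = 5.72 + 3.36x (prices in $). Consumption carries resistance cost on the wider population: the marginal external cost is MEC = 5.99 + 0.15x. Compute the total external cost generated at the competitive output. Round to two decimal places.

Market equilibrium (private): 5.72 + 3.36x = 235.37 - 3.84x → x_m = 31.8958.
Total external cost = ∫₀^{x_m} (5.99 + 0.15x) dx = 5.99×31.8958 + ½×0.15×31.8958² = 267.3565.

$267.36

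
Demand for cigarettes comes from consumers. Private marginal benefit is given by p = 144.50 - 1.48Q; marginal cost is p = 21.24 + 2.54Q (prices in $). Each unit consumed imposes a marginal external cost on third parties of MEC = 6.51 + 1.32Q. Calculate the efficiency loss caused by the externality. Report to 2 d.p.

DWL = $206.69

Market equilibrium (private): 21.24 + 2.54Q = 144.50 - 1.48Q → Q_m = 30.6617.
Social marginal benefit = demand − MEC = 137.99 - 2.80Q.
Set SMB = MC: 137.99 - 2.80Q = 21.24 + 2.54Q → Q* = 21.8633.
Height of the DWL triangle at Q_m is MC(Q_m) − SMB(Q_m) = MEC(Q_m) = 46.9834.
DWL = ½ × 8.7984 × 46.9834 = 206.6894.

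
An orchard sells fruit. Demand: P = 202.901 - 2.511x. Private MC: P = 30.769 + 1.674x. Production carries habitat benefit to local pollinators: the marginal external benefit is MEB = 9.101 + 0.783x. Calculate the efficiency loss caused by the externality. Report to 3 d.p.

DWL = 250.766

Market equilibrium (private): 30.769 + 1.674x = 202.901 - 2.511x → x_m = 41.1307.
Social marginal cost = private MC − MEB = 21.668 + 0.891x.
Set SMC = demand: 21.668 + 0.891x = 202.901 - 2.511x → x* = 53.2725.
Between x* and x_m the wedge demand − SMC runs linearly from 0 to MEB(x_m), so the loss is a triangle.
DWL = ½ × 12.1418 × 41.3063 = 250.7664.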